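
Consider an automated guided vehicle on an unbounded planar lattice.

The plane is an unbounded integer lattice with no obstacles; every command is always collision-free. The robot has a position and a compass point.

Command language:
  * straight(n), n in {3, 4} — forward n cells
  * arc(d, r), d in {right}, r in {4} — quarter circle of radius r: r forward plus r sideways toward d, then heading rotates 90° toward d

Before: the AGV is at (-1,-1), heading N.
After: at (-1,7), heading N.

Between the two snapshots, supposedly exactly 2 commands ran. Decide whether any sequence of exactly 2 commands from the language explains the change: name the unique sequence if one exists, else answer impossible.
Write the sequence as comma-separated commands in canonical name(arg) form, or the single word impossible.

key: heading stays N — no command in the sequence turns
begin: at (-1,-1), heading N
t=1 straight(4) ⇒ at (-1,3), heading N
t=2 straight(4) ⇒ at (-1,7), heading N
all 9 alternatives checked — unique.

straight(4), straight(4)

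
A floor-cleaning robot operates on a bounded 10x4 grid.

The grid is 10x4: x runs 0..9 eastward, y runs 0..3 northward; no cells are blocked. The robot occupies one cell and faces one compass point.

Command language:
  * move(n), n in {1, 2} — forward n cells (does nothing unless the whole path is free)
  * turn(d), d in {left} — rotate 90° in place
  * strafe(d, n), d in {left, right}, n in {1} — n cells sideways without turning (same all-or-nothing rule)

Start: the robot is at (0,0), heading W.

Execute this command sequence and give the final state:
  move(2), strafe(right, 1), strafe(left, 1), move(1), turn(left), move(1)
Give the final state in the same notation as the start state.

begin: at (0,0), heading W
[1] after move(2): at (0,0), heading W
[2] after strafe(right, 1): at (0,1), heading W
[3] after strafe(left, 1): at (0,0), heading W
[4] after move(1): at (0,0), heading W
[5] after turn(left): at (0,0), heading S
[6] after move(1): at (0,0), heading S

at (0,0), heading S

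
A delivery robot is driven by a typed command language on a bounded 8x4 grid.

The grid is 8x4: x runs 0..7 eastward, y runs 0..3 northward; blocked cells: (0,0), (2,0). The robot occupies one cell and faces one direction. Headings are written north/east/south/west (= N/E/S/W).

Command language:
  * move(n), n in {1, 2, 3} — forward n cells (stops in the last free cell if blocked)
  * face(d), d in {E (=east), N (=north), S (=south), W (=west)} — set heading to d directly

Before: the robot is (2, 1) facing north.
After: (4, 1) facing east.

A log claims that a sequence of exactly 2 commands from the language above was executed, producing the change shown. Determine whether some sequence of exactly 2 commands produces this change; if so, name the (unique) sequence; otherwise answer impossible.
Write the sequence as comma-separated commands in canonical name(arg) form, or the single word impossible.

key: order matters: swapping face(E) and move(2) lands elsewhere
start: (2, 1) facing north
t=1 face(E) ⇒ (2, 1) facing east
t=2 move(2) ⇒ (4, 1) facing east
uniquely the one of 49 2-step routes that fits.

face(E), move(2)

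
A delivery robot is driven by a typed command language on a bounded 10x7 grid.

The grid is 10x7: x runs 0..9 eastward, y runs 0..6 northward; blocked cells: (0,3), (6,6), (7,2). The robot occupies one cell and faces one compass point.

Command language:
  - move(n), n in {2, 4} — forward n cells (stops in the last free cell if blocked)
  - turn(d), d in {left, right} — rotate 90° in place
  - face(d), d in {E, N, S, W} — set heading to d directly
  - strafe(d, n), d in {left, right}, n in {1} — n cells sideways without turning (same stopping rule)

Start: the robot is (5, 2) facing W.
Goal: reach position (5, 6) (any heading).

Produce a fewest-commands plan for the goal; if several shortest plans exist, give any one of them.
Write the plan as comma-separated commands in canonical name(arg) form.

start: (5, 2) facing W
t=1 face(N) ⇒ (5, 2) facing N
t=2 move(4) ⇒ (5, 6) facing N
shorter routes all fall short; 2 is best.

face(N), move(4)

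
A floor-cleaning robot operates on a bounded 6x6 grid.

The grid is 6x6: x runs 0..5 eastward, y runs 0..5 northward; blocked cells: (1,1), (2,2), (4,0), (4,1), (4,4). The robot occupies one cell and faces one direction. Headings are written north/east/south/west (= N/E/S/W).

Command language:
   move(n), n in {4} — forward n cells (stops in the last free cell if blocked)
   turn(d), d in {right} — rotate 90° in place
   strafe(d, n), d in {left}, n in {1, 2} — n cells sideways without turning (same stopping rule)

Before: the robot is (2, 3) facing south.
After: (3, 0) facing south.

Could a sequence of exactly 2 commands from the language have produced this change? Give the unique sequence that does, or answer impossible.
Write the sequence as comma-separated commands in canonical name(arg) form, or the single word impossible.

key: move(4) runs into the grid edge before its full distance
from: (2, 3) facing south
1. strafe(left, 1) → (3, 3) facing south
2. move(4) → (3, 0) facing south
uniquely the one of 16 2-step routes that fits.

strafe(left, 1), move(4)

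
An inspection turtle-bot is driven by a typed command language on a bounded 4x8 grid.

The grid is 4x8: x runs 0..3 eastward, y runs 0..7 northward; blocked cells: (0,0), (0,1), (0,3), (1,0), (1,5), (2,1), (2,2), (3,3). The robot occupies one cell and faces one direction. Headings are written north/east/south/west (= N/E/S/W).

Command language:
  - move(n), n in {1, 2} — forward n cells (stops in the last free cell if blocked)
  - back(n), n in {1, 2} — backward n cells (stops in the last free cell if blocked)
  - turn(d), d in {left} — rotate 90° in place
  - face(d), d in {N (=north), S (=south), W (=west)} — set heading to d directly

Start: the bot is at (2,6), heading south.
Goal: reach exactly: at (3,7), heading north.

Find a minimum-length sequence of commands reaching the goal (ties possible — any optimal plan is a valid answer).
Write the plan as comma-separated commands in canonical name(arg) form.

initial: at (2,6), heading south
[1] after back(1): at (2,7), heading south
[2] after face(W): at (2,7), heading west
[3] after back(1): at (3,7), heading west
[4] after face(N): at (3,7), heading north
nothing shorter than 4 reaches the goal.

back(1), face(W), back(1), face(N)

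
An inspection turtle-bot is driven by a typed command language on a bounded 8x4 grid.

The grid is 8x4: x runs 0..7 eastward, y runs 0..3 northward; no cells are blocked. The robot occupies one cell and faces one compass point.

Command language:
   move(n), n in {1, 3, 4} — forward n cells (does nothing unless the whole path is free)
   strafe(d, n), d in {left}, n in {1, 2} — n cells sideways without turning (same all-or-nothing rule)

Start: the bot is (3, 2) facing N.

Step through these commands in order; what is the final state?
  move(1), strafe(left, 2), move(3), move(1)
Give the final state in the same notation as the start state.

(1, 3) facing N

begin: (3, 2) facing N
[1] after move(1): (3, 3) facing N
[2] after strafe(left, 2): (1, 3) facing N
[3] after move(3): (1, 3) facing N
[4] after move(1): (1, 3) facing N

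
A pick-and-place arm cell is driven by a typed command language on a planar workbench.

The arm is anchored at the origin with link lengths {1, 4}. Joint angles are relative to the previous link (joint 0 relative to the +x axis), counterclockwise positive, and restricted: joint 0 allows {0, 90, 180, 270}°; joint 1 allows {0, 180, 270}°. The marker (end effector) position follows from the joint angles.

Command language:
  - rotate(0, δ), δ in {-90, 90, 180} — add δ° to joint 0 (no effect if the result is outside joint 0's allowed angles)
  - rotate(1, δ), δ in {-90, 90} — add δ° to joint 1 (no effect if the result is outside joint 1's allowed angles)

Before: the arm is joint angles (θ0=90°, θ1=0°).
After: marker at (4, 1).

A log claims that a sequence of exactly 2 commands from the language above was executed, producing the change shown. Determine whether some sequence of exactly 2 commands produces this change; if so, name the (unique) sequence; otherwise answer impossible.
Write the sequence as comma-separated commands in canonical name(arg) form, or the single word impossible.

key: running rotate(1, -90) before rotate(1, 90) would end elsewhere — order is forced
from: joint angles (θ0=90°, θ1=0°)
t=1 rotate(1, 90) ⇒ joint angles (θ0=90°, θ1=0°)
t=2 rotate(1, -90) ⇒ joint angles (θ0=90°, θ1=270°)
no other 2-command option fits: unique.

rotate(1, 90), rotate(1, -90)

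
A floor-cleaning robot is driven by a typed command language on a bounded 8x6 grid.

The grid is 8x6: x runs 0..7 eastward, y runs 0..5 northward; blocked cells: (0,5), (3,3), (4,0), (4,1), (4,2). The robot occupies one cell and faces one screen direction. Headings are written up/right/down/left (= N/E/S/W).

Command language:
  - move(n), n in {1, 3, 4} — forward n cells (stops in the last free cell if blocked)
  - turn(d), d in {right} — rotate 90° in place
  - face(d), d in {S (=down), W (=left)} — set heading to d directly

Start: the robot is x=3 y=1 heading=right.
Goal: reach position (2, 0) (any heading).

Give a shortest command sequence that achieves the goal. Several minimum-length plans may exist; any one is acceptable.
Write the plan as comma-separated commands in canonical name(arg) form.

turn(right), move(1), turn(right), move(1)

initial: x=3 y=1 heading=right
1. turn(right) → x=3 y=1 heading=down
2. move(1) → x=3 y=0 heading=down
3. turn(right) → x=3 y=0 heading=left
4. move(1) → x=2 y=0 heading=left
minimal: 4 command(s), checked below 4.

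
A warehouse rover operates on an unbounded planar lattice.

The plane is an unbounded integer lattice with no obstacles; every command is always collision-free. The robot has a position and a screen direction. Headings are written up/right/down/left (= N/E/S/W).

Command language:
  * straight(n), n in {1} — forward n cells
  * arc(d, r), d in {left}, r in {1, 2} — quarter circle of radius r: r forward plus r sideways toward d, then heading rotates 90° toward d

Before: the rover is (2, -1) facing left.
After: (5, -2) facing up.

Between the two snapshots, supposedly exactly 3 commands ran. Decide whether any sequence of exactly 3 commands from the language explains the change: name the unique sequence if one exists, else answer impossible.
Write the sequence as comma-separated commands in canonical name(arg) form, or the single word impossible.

key: cell and facing (now N) both changed — the 3 commands mix motion and turning
from: (2, -1) facing left
1. arc(left, 1) → (1, -2) facing down
2. arc(left, 2) → (3, -4) facing right
3. arc(left, 2) → (5, -2) facing up
uniquely the one of 27 3-step routes that fits.

arc(left, 1), arc(left, 2), arc(left, 2)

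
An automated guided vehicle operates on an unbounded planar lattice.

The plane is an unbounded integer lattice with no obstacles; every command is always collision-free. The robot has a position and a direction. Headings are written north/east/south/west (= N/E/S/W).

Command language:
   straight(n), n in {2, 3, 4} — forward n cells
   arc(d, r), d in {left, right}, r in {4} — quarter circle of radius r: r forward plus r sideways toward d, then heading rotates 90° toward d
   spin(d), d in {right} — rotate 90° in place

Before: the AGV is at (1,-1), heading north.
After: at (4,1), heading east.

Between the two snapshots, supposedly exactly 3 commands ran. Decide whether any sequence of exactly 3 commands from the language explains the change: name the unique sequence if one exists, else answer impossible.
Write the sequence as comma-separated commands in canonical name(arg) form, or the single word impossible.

key: order matters: swapping straight(2) and straight(3) lands elsewhere
from: at (1,-1), heading north
t=1 straight(2) ⇒ at (1,1), heading north
t=2 spin(right) ⇒ at (1,1), heading east
t=3 straight(3) ⇒ at (4,1), heading east
no other 3-command option fits: unique.

straight(2), spin(right), straight(3)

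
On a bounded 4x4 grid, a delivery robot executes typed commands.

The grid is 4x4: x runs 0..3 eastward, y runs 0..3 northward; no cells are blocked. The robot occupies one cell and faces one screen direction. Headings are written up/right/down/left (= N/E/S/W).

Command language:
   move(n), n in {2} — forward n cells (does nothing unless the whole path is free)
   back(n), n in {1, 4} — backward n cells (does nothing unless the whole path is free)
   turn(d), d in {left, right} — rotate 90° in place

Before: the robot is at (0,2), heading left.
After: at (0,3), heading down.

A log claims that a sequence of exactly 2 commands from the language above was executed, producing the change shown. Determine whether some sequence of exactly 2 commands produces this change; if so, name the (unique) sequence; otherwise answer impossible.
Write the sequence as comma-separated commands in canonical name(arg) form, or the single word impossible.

key: position moved to (0,3) AND the heading swung to S — translation plus rotation needed
begin: at (0,2), heading left
1. turn(left) → at (0,2), heading down
2. back(1) → at (0,3), heading down
uniquely the one of 25 2-step routes that fits.

turn(left), back(1)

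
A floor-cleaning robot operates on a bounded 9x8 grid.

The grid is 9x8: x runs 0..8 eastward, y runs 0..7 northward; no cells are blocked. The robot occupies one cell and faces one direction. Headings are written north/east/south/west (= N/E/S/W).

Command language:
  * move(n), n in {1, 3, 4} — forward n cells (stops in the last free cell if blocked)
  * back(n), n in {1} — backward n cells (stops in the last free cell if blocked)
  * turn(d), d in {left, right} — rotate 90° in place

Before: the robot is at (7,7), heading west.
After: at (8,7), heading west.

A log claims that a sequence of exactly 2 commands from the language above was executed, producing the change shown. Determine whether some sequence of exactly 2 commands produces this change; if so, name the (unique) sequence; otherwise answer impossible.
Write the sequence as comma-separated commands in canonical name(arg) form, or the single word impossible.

key: the second back(1) runs into the grid edge before its full distance
start: at (7,7), heading west
[1] after back(1): at (8,7), heading west
[2] after back(1): at (8,7), heading west
uniquely the one of 36 2-step routes that fits.

back(1), back(1)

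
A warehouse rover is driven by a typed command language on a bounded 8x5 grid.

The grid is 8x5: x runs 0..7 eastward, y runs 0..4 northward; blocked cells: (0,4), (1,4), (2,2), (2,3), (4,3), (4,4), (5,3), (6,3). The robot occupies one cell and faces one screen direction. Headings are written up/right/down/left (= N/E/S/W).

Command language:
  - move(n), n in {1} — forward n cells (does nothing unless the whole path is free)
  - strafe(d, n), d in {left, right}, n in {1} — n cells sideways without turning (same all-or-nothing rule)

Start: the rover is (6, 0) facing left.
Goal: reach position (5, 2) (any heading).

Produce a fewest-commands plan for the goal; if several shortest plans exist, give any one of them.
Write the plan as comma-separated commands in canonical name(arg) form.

start: (6, 0) facing left
t=1 move(1) ⇒ (5, 0) facing left
t=2 strafe(right, 1) ⇒ (5, 1) facing left
t=3 strafe(right, 1) ⇒ (5, 2) facing left
no 2-step plan works, so 3 is optimal.

move(1), strafe(right, 1), strafe(right, 1)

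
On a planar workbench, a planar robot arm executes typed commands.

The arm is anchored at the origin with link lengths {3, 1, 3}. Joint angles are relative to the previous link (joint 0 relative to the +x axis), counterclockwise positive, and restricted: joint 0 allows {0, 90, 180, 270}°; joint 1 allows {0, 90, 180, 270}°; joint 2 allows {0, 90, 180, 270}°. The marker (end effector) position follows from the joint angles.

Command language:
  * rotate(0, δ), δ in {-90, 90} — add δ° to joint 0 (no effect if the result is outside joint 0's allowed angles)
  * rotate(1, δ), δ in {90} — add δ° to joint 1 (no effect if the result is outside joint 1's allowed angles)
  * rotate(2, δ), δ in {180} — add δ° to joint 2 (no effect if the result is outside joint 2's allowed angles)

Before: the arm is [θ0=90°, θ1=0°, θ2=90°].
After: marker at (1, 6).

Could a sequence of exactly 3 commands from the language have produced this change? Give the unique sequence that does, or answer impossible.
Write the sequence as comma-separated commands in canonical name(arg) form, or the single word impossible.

begin: [θ0=90°, θ1=0°, θ2=90°]
t=1 rotate(1, 90) ⇒ [θ0=90°, θ1=90°, θ2=90°]
t=2 rotate(1, 90) ⇒ [θ0=90°, θ1=180°, θ2=90°]
t=3 rotate(1, 90) ⇒ [θ0=90°, θ1=270°, θ2=90°]
no other 3-command option fits: unique.

rotate(1, 90), rotate(1, 90), rotate(1, 90)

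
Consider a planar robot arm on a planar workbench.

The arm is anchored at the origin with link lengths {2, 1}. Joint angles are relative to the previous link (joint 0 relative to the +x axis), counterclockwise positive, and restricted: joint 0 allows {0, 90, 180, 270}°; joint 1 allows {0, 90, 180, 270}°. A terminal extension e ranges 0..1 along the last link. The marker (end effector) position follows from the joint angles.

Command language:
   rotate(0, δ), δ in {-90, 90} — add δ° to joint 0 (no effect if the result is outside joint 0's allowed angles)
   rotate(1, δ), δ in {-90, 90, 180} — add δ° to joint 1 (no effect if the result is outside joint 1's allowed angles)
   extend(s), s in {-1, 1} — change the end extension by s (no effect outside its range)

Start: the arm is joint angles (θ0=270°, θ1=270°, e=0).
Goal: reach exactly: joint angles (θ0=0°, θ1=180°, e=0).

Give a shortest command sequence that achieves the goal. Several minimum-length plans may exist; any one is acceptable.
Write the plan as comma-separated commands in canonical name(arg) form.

rotate(1, -90), rotate(0, 90)

begin: joint angles (θ0=270°, θ1=270°, e=0)
step 1 (rotate(1, -90)): joint angles (θ0=270°, θ1=180°, e=0)
step 2 (rotate(0, 90)): joint angles (θ0=0°, θ1=180°, e=0)
minimal: 2 command(s), checked below 2.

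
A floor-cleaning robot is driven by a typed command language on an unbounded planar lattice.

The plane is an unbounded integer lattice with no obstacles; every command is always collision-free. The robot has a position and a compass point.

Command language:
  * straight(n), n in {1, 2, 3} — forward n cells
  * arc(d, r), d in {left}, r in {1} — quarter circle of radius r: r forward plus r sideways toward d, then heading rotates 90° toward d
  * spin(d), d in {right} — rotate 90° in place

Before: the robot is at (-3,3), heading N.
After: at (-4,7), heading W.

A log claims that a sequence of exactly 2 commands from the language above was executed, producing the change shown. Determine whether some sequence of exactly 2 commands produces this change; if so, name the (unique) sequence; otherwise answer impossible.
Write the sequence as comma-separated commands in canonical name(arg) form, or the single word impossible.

straight(3), arc(left, 1)

key: position moved to (-4,7) AND the heading swung to W — translation plus rotation needed
start: at (-3,3), heading N
[1] after straight(3): at (-3,6), heading N
[2] after arc(left, 1): at (-4,7), heading W
all 25 alternatives checked — unique.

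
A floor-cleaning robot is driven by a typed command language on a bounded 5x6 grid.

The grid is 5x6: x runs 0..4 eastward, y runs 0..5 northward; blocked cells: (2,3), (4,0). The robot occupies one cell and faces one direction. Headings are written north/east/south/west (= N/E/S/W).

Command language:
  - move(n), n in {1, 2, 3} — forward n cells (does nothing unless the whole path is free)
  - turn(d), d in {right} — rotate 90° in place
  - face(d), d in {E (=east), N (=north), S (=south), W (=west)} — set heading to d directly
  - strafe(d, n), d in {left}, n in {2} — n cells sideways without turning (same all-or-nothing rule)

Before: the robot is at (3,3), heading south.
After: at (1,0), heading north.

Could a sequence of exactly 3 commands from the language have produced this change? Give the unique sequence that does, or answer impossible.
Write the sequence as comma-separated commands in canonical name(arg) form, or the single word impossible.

move(3), face(N), strafe(left, 2)

key: running strafe(left, 2) before move(3) would end elsewhere — order is forced
begin: at (3,3), heading south
1. move(3) → at (3,0), heading south
2. face(N) → at (3,0), heading north
3. strafe(left, 2) → at (1,0), heading north
all 729 alternatives checked — unique.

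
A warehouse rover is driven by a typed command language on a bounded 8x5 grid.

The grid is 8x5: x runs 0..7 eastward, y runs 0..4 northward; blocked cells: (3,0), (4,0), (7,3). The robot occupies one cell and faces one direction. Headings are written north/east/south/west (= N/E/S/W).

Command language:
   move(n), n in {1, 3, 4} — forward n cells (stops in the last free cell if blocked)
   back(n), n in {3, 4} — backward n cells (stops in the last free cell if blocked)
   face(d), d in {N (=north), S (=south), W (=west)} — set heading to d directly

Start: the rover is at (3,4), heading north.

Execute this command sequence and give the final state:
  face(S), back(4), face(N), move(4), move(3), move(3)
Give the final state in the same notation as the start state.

t0: at (3,4), heading north
t=1 face(S) ⇒ at (3,4), heading south
t=2 back(4) ⇒ at (3,4), heading south
t=3 face(N) ⇒ at (3,4), heading north
t=4 move(4) ⇒ at (3,4), heading north
t=5 move(3) ⇒ at (3,4), heading north
t=6 move(3) ⇒ at (3,4), heading north

at (3,4), heading north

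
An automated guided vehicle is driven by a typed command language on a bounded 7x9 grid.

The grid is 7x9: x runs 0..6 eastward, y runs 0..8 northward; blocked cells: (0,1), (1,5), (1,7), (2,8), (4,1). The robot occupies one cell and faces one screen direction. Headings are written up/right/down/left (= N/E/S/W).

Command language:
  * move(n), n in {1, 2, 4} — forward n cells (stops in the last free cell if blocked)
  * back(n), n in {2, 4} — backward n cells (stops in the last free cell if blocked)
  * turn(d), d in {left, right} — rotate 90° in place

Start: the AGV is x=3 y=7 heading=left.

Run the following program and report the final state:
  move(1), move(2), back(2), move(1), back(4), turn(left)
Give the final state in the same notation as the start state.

initial: x=3 y=7 heading=left
[1] after move(1): x=2 y=7 heading=left
[2] after move(2): x=2 y=7 heading=left
[3] after back(2): x=4 y=7 heading=left
[4] after move(1): x=3 y=7 heading=left
[5] after back(4): x=6 y=7 heading=left
[6] after turn(left): x=6 y=7 heading=down

x=6 y=7 heading=down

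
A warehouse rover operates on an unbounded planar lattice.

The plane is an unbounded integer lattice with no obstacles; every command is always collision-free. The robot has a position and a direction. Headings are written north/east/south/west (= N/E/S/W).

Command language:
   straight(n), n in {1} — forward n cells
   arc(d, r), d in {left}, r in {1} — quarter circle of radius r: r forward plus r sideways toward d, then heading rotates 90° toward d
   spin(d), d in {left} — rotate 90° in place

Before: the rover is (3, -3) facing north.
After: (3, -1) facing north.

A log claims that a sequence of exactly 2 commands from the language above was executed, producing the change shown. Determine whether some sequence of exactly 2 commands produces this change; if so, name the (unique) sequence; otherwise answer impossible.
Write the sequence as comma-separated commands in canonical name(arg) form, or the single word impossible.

key: heading stays N — no command in the sequence turns
begin: (3, -3) facing north
step 1 (straight(1)): (3, -2) facing north
step 2 (straight(1)): (3, -1) facing north
no rival 2-sequence matches.

straight(1), straight(1)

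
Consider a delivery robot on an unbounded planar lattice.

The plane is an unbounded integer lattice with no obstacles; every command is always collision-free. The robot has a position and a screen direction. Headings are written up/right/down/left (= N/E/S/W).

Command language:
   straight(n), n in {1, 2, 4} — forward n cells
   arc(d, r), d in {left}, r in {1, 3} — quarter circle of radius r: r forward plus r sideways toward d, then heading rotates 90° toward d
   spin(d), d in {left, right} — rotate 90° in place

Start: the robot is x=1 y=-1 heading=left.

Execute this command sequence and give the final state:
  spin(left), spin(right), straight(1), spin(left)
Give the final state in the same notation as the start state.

from: x=1 y=-1 heading=left
1. spin(left) → x=1 y=-1 heading=down
2. spin(right) → x=1 y=-1 heading=left
3. straight(1) → x=0 y=-1 heading=left
4. spin(left) → x=0 y=-1 heading=down

x=0 y=-1 heading=down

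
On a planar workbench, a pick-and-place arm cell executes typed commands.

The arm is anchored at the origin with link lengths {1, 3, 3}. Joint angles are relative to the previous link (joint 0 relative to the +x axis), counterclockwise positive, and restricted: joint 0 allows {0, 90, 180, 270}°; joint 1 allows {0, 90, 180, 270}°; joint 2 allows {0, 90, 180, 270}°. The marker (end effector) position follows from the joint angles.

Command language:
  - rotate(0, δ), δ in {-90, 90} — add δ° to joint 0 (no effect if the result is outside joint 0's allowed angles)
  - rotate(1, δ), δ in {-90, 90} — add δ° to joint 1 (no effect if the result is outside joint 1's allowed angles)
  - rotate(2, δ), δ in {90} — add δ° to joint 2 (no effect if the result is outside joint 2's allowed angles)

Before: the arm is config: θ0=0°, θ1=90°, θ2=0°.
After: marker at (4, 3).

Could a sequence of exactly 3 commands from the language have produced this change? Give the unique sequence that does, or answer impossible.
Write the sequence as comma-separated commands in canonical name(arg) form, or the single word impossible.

from: config: θ0=0°, θ1=90°, θ2=0°
step 1 (rotate(2, 90)): config: θ0=0°, θ1=90°, θ2=90°
step 2 (rotate(2, 90)): config: θ0=0°, θ1=90°, θ2=180°
step 3 (rotate(2, 90)): config: θ0=0°, θ1=90°, θ2=270°
uniquely the one of 125 3-step routes that fits.

rotate(2, 90), rotate(2, 90), rotate(2, 90)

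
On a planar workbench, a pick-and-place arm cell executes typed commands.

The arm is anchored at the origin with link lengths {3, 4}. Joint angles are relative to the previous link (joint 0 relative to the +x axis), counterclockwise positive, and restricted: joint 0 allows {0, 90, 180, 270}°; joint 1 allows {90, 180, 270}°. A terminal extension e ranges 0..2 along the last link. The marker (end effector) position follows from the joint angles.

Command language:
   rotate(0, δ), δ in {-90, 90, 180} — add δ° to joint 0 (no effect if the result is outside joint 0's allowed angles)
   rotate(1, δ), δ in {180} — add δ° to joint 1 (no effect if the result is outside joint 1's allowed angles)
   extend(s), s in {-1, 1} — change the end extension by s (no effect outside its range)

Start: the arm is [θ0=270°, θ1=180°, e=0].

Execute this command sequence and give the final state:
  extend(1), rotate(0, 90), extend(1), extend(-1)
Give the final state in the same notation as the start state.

[θ0=0°, θ1=180°, e=1]

start: [θ0=270°, θ1=180°, e=0]
[1] after extend(1): [θ0=270°, θ1=180°, e=1]
[2] after rotate(0, 90): [θ0=0°, θ1=180°, e=1]
[3] after extend(1): [θ0=0°, θ1=180°, e=2]
[4] after extend(-1): [θ0=0°, θ1=180°, e=1]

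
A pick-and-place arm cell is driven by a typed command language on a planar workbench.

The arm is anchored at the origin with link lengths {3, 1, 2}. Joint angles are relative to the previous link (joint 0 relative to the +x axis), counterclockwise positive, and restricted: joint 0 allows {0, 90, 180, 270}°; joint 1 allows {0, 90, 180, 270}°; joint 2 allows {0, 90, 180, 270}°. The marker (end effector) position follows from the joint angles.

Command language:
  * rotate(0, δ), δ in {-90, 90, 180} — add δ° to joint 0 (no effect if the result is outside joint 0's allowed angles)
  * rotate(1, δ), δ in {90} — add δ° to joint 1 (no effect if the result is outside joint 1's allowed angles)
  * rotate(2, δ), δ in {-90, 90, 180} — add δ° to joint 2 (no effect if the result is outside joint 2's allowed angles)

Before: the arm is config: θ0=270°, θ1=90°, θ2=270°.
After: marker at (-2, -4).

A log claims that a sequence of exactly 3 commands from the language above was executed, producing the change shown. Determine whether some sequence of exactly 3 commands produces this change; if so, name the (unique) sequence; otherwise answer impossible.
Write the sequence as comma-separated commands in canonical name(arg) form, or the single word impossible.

from: config: θ0=270°, θ1=90°, θ2=270°
1. rotate(1, 90) → config: θ0=270°, θ1=180°, θ2=270°
2. rotate(1, 90) → config: θ0=270°, θ1=270°, θ2=270°
3. rotate(1, 90) → config: θ0=270°, θ1=0°, θ2=270°
all 343 alternatives checked — unique.

rotate(1, 90), rotate(1, 90), rotate(1, 90)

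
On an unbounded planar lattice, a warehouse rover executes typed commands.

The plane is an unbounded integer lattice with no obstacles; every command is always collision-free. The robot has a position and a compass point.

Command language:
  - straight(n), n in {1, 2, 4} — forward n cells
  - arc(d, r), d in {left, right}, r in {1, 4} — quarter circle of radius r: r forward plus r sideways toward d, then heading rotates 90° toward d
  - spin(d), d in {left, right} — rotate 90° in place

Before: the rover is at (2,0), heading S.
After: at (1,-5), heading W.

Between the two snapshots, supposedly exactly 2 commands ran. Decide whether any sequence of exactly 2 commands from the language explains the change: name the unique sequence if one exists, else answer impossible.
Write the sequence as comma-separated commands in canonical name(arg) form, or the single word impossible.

key: running arc(right, 1) before straight(4) would end elsewhere — order is forced
t0: at (2,0), heading S
1. straight(4) → at (2,-4), heading S
2. arc(right, 1) → at (1,-5), heading W
all 81 alternatives checked — unique.

straight(4), arc(right, 1)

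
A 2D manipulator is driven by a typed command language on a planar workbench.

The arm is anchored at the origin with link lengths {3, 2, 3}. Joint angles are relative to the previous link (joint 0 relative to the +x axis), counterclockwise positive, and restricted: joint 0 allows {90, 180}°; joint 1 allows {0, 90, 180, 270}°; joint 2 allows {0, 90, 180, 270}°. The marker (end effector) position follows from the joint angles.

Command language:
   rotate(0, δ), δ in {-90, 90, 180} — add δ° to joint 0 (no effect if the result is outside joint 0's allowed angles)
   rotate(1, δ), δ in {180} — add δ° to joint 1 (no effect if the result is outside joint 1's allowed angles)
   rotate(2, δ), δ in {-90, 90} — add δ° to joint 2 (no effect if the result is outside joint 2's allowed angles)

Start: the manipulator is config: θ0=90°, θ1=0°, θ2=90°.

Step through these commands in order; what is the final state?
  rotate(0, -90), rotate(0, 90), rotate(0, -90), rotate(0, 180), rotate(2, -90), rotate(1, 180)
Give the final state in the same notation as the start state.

config: θ0=90°, θ1=180°, θ2=0°

start: config: θ0=90°, θ1=0°, θ2=90°
step 1 (rotate(0, -90)): config: θ0=90°, θ1=0°, θ2=90°
step 2 (rotate(0, 90)): config: θ0=180°, θ1=0°, θ2=90°
step 3 (rotate(0, -90)): config: θ0=90°, θ1=0°, θ2=90°
step 4 (rotate(0, 180)): config: θ0=90°, θ1=0°, θ2=90°
step 5 (rotate(2, -90)): config: θ0=90°, θ1=0°, θ2=0°
step 6 (rotate(1, 180)): config: θ0=90°, θ1=180°, θ2=0°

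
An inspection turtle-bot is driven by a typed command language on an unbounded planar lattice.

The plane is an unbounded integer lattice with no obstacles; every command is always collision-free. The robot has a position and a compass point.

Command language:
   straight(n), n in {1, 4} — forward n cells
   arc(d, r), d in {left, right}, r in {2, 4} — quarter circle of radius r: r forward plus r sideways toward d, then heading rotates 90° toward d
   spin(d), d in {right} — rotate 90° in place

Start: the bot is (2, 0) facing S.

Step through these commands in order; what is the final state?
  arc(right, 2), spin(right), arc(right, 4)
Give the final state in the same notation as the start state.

t0: (2, 0) facing S
t=1 arc(right, 2) ⇒ (0, -2) facing W
t=2 spin(right) ⇒ (0, -2) facing N
t=3 arc(right, 4) ⇒ (4, 2) facing E

(4, 2) facing E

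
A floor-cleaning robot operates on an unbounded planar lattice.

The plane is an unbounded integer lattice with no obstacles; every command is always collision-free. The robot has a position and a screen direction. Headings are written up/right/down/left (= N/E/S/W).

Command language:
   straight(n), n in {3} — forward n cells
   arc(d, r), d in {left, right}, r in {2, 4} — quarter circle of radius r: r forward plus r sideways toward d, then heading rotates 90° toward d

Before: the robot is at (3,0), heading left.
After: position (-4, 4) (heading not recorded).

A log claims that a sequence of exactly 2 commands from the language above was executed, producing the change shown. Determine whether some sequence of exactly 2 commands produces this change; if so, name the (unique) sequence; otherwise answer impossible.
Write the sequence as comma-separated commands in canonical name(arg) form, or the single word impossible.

key: order matters: swapping straight(3) and arc(right, 4) lands elsewhere
from: at (3,0), heading left
1. straight(3) → at (0,0), heading left
2. arc(right, 4) → at (-4,4), heading up
no other 2-command option fits: unique.

straight(3), arc(right, 4)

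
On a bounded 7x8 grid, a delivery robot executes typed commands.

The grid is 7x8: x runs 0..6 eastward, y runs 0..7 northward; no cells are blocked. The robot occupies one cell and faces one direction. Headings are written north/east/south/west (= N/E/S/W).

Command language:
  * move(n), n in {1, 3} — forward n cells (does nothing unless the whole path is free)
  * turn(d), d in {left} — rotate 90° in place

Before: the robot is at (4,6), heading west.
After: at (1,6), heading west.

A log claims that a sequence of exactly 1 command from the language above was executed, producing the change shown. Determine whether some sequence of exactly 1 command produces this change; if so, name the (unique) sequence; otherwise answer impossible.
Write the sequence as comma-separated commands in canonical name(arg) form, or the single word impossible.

key: still facing W — the one step turns nothing
start: at (4,6), heading west
t=1 move(3) ⇒ at (1,6), heading west
uniquely the one of 3 1-step routes that fits.

move(3)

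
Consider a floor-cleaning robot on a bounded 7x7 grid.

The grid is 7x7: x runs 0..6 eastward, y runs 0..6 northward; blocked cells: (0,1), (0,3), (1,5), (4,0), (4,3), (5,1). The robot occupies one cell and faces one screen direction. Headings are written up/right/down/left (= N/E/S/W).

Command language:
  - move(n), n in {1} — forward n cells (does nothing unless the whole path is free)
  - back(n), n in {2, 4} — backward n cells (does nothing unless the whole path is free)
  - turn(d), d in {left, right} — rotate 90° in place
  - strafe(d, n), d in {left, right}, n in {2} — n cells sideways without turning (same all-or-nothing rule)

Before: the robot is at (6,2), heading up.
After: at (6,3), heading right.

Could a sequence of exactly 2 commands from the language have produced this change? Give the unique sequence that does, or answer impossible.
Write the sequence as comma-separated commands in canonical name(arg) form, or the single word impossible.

key: running turn(right) before move(1) would end elsewhere — order is forced
begin: at (6,2), heading up
1. move(1) → at (6,3), heading up
2. turn(right) → at (6,3), heading right
no rival 2-sequence matches.

move(1), turn(right)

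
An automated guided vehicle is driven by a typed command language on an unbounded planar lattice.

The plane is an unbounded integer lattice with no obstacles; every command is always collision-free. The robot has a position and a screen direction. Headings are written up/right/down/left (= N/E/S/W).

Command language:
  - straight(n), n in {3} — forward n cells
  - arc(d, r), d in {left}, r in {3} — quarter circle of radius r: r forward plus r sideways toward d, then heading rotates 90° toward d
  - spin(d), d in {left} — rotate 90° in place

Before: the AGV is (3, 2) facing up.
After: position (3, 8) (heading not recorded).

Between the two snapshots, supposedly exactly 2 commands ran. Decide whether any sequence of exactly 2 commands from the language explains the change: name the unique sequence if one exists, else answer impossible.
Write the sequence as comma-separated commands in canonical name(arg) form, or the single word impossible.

start: (3, 2) facing up
step 1 (straight(3)): (3, 5) facing up
step 2 (straight(3)): (3, 8) facing up
no rival 2-sequence matches.

straight(3), straight(3)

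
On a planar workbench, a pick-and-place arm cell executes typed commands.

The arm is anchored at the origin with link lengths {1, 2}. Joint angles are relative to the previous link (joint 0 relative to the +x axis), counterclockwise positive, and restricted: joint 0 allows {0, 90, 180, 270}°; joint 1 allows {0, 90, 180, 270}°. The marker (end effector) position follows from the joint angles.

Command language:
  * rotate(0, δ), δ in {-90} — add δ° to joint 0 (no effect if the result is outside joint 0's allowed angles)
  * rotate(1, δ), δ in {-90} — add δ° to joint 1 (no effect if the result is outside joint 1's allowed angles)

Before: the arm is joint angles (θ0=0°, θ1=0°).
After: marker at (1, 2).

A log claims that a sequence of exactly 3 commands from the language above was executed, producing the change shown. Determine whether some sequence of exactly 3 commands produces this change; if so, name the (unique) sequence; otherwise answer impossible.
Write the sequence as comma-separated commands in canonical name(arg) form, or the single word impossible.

t0: joint angles (θ0=0°, θ1=0°)
1. rotate(1, -90) → joint angles (θ0=0°, θ1=270°)
2. rotate(1, -90) → joint angles (θ0=0°, θ1=180°)
3. rotate(1, -90) → joint angles (θ0=0°, θ1=90°)
all 8 alternatives checked — unique.

rotate(1, -90), rotate(1, -90), rotate(1, -90)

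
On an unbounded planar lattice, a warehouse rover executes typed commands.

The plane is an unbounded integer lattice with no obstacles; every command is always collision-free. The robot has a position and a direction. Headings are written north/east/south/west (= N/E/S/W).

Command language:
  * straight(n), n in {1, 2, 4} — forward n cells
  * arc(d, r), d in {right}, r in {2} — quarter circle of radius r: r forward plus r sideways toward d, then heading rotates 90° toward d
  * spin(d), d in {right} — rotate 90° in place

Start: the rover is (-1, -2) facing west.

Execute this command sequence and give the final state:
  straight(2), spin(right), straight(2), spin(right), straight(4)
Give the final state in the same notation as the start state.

(1, 0) facing east

t0: (-1, -2) facing west
1. straight(2) → (-3, -2) facing west
2. spin(right) → (-3, -2) facing north
3. straight(2) → (-3, 0) facing north
4. spin(right) → (-3, 0) facing east
5. straight(4) → (1, 0) facing east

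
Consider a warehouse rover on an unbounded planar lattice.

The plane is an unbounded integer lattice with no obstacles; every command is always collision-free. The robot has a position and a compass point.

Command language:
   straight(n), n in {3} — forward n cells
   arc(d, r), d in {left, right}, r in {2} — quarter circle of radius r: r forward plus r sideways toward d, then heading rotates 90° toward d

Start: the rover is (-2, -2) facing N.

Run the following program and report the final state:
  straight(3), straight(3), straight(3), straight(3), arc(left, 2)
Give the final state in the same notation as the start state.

(-4, 12) facing W

start: (-2, -2) facing N
1. straight(3) → (-2, 1) facing N
2. straight(3) → (-2, 4) facing N
3. straight(3) → (-2, 7) facing N
4. straight(3) → (-2, 10) facing N
5. arc(left, 2) → (-4, 12) facing W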